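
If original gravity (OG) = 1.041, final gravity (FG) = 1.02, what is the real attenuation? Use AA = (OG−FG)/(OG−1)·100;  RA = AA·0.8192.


AA = (1.041 − 1.02)/(1.041 − 1)·100 = 51.2195
RA = 51.2195·0.8192

41.9590 %


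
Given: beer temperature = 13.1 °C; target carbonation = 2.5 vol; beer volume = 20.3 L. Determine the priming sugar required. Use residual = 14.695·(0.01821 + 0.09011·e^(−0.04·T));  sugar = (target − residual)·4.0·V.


residual = 14.695·(0.01821 + 0.09011·e^(−0.04·13.1)) = 1.0517
sugar = (2.5 − 1.0517)·4.0·20.3

117.6022 g


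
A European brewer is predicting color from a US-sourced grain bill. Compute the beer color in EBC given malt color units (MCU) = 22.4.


SRM = 1.4922·MCU^0.6859;  EBC = SRM·1.97
SRM = 1.4922·22.4^0.6859 = 12.5882
EBC = 12.5882·1.97

24.7987 EBC


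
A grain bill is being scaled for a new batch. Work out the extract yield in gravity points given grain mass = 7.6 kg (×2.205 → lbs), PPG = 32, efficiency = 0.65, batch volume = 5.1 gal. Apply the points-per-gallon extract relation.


points = lbs × PPG × eff / vol
lbs = 7.6 × 2.205 = 16.7580
points = 16.7580 × 32 × 0.65 / 5.1

68.3464 points


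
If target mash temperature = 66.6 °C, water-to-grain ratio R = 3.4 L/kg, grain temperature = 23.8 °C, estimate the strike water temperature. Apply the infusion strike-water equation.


T_strike = (0.41/R)·(T_mash − T_grain) + T_mash
T_strike = (0.41/3.4)·(66.6 − 23.8) + 66.6

71.7612 °C


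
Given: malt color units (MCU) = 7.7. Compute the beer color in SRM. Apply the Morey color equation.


SRM = 1.4922 · MCU^0.6859
SRM = 1.4922 · 7.7^0.6859

6.0516 SRM


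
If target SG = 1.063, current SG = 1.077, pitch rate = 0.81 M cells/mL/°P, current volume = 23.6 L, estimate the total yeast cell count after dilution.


V_w = V·((SG_c−1)/(SG_t−1)−1);  °P = 259 − 259/SG_t;  cells = rate·(V+V_w)·°P
V_w = 23.6·((1.077−1)/(1.063−1)−1) = 5.2444
V_final = 23.6 + 5.2444 = 28.8444
°P = 259 − 259/1.063 = 15.3500
cells = 0.81·28.8444·15.3500

358.6363 billion cells


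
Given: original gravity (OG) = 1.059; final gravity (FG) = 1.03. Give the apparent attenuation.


AA = (OG − FG)/(OG − 1) · 100
AA = (1.059 − 1.03)/(1.059 − 1) · 100

49.1525 %


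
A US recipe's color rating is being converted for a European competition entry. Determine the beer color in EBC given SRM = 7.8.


EBC = SRM · 1.97
EBC = 7.8 · 1.97

15.3660 EBC


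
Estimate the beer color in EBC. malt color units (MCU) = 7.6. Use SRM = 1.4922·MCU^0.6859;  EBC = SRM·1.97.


SRM = 1.4922·7.6^0.6859 = 5.9976
EBC = 5.9976·1.97

11.8153 EBC


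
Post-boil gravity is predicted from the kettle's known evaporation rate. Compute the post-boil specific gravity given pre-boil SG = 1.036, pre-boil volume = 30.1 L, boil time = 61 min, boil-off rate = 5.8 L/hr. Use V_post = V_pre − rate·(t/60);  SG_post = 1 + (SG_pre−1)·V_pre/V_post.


V_post = 30.1 − 5.8·(61/60) = 24.2033
SG_post = 1 + (1.036 − 1)·30.1/24.2033

1.0448


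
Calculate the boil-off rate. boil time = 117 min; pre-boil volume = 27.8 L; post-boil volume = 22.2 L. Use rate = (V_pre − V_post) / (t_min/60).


rate = (27.8 − 22.2) / (117/60)

2.8718 L/hr


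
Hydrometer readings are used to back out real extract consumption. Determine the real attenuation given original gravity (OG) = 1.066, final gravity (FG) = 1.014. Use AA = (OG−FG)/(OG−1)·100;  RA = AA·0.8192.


AA = (1.066 − 1.014)/(1.066 − 1)·100 = 78.7879
RA = 78.7879·0.8192

64.5430 %


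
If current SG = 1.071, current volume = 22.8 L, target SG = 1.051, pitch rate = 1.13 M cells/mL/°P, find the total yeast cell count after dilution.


V_w = V·((SG_c−1)/(SG_t−1)−1);  °P = 259 − 259/SG_t;  cells = rate·(V+V_w)·°P
V_w = 22.8·((1.071−1)/(1.051−1)−1) = 8.9412
V_final = 22.8 + 8.9412 = 31.7412
°P = 259 − 259/1.051 = 12.5680
cells = 1.13·31.7412·12.5680

450.7842 billion cells


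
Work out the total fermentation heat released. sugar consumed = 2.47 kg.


Q = m_sugar · 590 kJ/kg
Q = 2.47 · 590

1457.3000 kJ


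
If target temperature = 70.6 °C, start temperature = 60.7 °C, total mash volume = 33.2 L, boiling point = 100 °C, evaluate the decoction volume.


V_dec = V_total·(T_target − T_start)/(T_boil − T_start)
V_dec = 33.2·(70.6 − 60.7)/(100 − 60.7)

8.3634 L


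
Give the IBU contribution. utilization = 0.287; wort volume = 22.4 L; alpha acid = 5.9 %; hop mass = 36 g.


IBU = (α/100)·mass·U·1000 / V
IBU = (5.9/100)·36·0.287·1000 / 22.4

27.2138 IBU


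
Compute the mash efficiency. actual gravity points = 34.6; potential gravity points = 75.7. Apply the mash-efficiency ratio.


efficiency = actual / potential × 100
efficiency = 34.6 / 75.7 × 100

45.7067 %


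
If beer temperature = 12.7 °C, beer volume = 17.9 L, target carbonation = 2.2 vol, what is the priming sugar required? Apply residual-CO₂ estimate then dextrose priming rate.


residual = 14.695·(0.01821 + 0.09011·e^(−0.04·T));  sugar = (target − residual)·4.0·V
residual = 14.695·(0.01821 + 0.09011·e^(−0.04·12.7)) = 1.0643
sugar = (2.2 − 1.0643)·4.0·17.9

81.3130 g


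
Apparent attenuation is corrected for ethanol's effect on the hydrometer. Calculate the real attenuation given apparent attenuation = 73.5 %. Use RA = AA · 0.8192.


RA = 73.5 · 0.8192

60.2112 %


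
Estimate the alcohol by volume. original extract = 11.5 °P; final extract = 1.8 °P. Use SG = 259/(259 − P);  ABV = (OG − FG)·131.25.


OG = 259/(259 − 11.5) = 1.0465
FG = 259/(259 − 1.8) = 1.0070
ABV = (1.0465 − 1.0070)·131.25

5.1799 % ABV


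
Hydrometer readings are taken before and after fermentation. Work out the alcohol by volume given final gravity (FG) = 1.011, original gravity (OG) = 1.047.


ABV = (OG − FG) · 131.25
ABV = (1.047 − 1.011) · 131.25

4.7250 % ABV


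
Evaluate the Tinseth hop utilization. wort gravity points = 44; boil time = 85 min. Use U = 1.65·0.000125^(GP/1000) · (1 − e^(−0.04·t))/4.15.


bigness = 1.65·0.000125^(44/1000) = 1.1111
boil_factor = (1 − e^(−0.04·85))/4.15 = 0.2329
U = 1.1111 · 0.2329

0.2588


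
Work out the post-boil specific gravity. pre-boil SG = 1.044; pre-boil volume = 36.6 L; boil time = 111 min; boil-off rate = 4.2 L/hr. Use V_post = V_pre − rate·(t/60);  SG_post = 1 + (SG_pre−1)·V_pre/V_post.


V_post = 36.6 − 4.2·(111/60) = 28.8300
SG_post = 1 + (1.044 − 1)·36.6/28.8300

1.0559


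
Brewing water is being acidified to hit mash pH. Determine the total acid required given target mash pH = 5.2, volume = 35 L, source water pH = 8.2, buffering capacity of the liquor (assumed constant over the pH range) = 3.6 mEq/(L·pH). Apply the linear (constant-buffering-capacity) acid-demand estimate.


acid = buffering capacity · (pH_source − pH_target) · V
acid = 3.6 · (8.2 − 5.2) · 35

378.0000 mEq


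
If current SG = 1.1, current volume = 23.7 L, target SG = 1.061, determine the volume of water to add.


V_water = V·((SG_curr − 1)/(SG_target − 1) − 1)
V_water = 23.7·((1.1 − 1)/(1.061 − 1) − 1)

15.1525 L


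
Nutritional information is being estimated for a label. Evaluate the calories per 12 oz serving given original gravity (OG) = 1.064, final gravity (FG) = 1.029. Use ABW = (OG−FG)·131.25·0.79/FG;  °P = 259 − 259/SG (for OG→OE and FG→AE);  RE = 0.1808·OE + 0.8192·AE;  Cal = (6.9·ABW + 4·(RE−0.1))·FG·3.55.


ABW = (1.064 − 1.029)·131.25·0.79/1.029 = 3.5268
OE = 259 − 259/1.064 = 15.5789 °P
AE = 259 − 259/1.029 = 7.2993 °P
RE = 0.1808·15.5789 + 0.8192·7.2993 = 8.7963 °P
Cal = (6.9·3.5268 + 4·(8.7963−0.1))·1.029·3.55

215.9621 kcal


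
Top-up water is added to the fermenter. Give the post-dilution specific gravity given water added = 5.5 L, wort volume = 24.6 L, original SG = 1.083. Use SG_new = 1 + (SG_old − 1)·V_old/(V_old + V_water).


pts = (1.083 − 1)·1000·24.6/(24.6 + 5.5) = 67.8339
SG_new = 1 + 67.8339/1000

1.0678


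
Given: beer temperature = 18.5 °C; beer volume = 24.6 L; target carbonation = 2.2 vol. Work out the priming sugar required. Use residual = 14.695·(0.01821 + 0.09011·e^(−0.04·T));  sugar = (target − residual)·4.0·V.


residual = 14.695·(0.01821 + 0.09011·e^(−0.04·18.5)) = 0.8994
sugar = (2.2 − 0.8994)·4.0·24.6

127.9816 g


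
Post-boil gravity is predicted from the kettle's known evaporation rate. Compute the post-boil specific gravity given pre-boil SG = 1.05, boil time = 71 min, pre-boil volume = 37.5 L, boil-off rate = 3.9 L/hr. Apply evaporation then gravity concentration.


V_post = V_pre − rate·(t/60);  SG_post = 1 + (SG_pre−1)·V_pre/V_post
V_post = 37.5 − 3.9·(71/60) = 32.8850
SG_post = 1 + (1.05 − 1)·37.5/32.8850

1.0570


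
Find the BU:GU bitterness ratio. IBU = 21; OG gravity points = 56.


BU:GU = IBU / OG_points
BU:GU = 21 / 56

0.3750


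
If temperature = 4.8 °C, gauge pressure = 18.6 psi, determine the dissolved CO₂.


vols = (P + 14.695)·(0.01821 + 0.09011·e^(−0.04·T))
vols = (18.6 + 14.695)·(0.01821 + 0.09011·e^(−0.04·4.8))

3.0824 volumes


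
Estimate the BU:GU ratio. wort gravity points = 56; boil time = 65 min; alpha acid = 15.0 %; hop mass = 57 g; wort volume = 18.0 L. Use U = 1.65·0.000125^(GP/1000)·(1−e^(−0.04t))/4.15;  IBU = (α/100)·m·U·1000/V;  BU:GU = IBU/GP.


U = 1.65·0.000125^(56/1000)·(1−e^(−0.04·65))/4.15 = 0.2225
IBU = (15.0/100)·57·0.2225·1000/18.0 = 105.6913
BU:GU = 105.6913/56

1.8873


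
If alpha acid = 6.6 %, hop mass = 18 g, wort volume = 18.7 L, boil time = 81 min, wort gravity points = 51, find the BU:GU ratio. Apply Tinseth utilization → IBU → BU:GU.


U = 1.65·0.000125^(GP/1000)·(1−e^(−0.04t))/4.15;  IBU = (α/100)·m·U·1000/V;  BU:GU = IBU/GP
U = 1.65·0.000125^(51/1000)·(1−e^(−0.04·81))/4.15 = 0.2416
IBU = (6.6/100)·18·0.2416·1000/18.7 = 15.3463
BU:GU = 15.3463/51

0.3009


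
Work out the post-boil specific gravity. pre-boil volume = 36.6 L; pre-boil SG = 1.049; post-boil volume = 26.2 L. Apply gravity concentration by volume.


SG_post = 1 + (SG_pre − 1)·V_pre/V_post
pts_pre = (1.049 − 1)·1000 = 49.0000
pts_post = 49.0000·36.6/26.2 = 68.4504
SG_post = 1 + 68.4504/1000

1.0685


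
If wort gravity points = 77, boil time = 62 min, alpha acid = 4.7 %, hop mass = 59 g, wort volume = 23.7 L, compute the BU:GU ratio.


U = 1.65·0.000125^(GP/1000)·(1−e^(−0.04t))/4.15;  IBU = (α/100)·m·U·1000/V;  BU:GU = IBU/GP
U = 1.65·0.000125^(77/1000)·(1−e^(−0.04·62))/4.15 = 0.1824
IBU = (4.7/100)·59·0.1824·1000/23.7 = 21.3362
BU:GU = 21.3362/77

0.2771


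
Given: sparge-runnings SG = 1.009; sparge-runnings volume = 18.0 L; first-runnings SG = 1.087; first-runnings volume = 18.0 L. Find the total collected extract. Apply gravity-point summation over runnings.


total = Σ (SG_i − 1)·1000·V_i
first = (1.087 − 1)·1000·18.0 = 1566.0000
sparge = (1.009 − 1)·1000·18.0 = 162.0000
total = 1566.0000 + 162.0000

1728.0000 gravity·L


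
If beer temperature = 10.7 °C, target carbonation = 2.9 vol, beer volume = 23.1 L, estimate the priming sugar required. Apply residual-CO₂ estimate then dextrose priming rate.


residual = 14.695·(0.01821 + 0.09011·e^(−0.04·T));  sugar = (target − residual)·4.0·V
residual = 14.695·(0.01821 + 0.09011·e^(−0.04·10.7)) = 1.1307
sugar = (2.9 − 1.1307)·4.0·23.1

163.4831 g


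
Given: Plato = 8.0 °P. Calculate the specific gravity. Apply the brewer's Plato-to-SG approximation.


SG = 259/(259 − P)
SG = 259/(259 − 8.0)

1.0319


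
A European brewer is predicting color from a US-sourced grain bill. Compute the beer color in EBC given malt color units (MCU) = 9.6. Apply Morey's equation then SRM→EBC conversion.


SRM = 1.4922·MCU^0.6859;  EBC = SRM·1.97
SRM = 1.4922·9.6^0.6859 = 7.0399
EBC = 7.0399·1.97

13.8686 EBC


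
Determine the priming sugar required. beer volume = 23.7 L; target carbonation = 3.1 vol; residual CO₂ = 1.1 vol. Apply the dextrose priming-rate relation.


sugar = (target − residual)·4.0·V
sugar = (3.1 − 1.1)·4.0·23.7

189.6000 g


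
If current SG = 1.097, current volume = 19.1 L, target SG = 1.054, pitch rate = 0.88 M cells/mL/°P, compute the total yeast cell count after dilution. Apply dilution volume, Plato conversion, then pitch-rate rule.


V_w = V·((SG_c−1)/(SG_t−1)−1);  °P = 259 − 259/SG_t;  cells = rate·(V+V_w)·°P
V_w = 19.1·((1.097−1)/(1.054−1)−1) = 15.2093
V_final = 19.1 + 15.2093 = 34.3093
°P = 259 − 259/1.054 = 13.2694
cells = 0.88·34.3093·13.2694

400.6332 billion cells


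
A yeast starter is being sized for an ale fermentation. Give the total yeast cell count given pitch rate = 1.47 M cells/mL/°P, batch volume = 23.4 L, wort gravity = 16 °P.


cells (billions) = rate · V_L · °P
cells = 1.47 · 23.4 · 16

550.3680 billion cells


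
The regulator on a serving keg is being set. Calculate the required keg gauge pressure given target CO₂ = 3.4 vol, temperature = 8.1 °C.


psi = vols/(0.01821 + 0.09011·e^(−0.04·T)) − 14.695
psi = 3.4/(0.01821 + 0.09011·e^(−0.04·8.1)) − 14.695

26.0811 psi


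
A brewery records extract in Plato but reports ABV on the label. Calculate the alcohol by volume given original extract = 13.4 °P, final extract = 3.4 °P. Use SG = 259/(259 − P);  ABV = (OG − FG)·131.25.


OG = 259/(259 − 13.4) = 1.0546
FG = 259/(259 − 3.4) = 1.0133
ABV = (1.0546 − 1.0133)·131.25

5.4151 % ABV


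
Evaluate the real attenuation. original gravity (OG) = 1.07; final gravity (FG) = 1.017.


AA = (OG−FG)/(OG−1)·100;  RA = AA·0.8192
AA = (1.07 − 1.017)/(1.07 − 1)·100 = 75.7143
RA = 75.7143·0.8192

62.0251 %


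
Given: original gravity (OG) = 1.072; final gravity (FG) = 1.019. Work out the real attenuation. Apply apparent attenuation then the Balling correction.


AA = (OG−FG)/(OG−1)·100;  RA = AA·0.8192
AA = (1.072 − 1.019)/(1.072 − 1)·100 = 73.6111
RA = 73.6111·0.8192

60.3022 %


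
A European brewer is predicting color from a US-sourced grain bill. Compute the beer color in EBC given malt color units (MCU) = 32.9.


SRM = 1.4922·MCU^0.6859;  EBC = SRM·1.97
SRM = 1.4922·32.9^0.6859 = 16.3860
EBC = 16.3860·1.97

32.2803 EBC


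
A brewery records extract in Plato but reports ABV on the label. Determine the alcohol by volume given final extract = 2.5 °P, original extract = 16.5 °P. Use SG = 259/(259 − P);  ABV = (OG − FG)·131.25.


OG = 259/(259 − 16.5) = 1.0680
FG = 259/(259 − 2.5) = 1.0097
ABV = (1.0680 − 1.0097)·131.25

7.6512 % ABV


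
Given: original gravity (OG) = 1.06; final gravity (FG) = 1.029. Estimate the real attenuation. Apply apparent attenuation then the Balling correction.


AA = (OG−FG)/(OG−1)·100;  RA = AA·0.8192
AA = (1.06 − 1.029)/(1.06 − 1)·100 = 51.6667
RA = 51.6667·0.8192

42.3253 %


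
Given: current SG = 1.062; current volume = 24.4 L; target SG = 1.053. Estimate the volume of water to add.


V_water = V·((SG_curr − 1)/(SG_target − 1) − 1)
V_water = 24.4·((1.062 − 1)/(1.053 − 1) − 1)

4.1434 L


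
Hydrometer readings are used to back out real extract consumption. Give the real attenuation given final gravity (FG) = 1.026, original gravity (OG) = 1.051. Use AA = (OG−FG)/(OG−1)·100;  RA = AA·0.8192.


AA = (1.051 − 1.026)/(1.051 − 1)·100 = 49.0196
RA = 49.0196·0.8192

40.1569 %


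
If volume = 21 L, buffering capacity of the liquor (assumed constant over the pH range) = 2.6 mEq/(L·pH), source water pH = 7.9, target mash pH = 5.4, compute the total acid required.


acid = buffering capacity · (pH_source − pH_target) · V
acid = 2.6 · (7.9 − 5.4) · 21

136.5000 mEq


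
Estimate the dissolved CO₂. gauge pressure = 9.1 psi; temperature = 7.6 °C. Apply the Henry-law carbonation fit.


vols = (P + 14.695)·(0.01821 + 0.09011·e^(−0.04·T))
vols = (9.1 + 14.695)·(0.01821 + 0.09011·e^(−0.04·7.6))

2.0154 volumes


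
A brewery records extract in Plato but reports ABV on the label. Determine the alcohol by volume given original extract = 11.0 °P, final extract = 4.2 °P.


SG = 259/(259 − P);  ABV = (OG − FG)·131.25
OG = 259/(259 − 11.0) = 1.0444
FG = 259/(259 − 4.2) = 1.0165
ABV = (1.0444 − 1.0165)·131.25

3.6581 % ABV


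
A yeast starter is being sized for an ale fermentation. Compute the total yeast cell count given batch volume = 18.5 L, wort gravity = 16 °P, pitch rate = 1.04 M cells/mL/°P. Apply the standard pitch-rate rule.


cells (billions) = rate · V_L · °P
cells = 1.04 · 18.5 · 16

307.8400 billion cells


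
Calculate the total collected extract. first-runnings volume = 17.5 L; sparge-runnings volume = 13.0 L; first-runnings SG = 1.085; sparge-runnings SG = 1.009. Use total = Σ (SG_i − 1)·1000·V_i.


first = (1.085 − 1)·1000·17.5 = 1487.5000
sparge = (1.009 − 1)·1000·13.0 = 117.0000
total = 1487.5000 + 117.0000

1604.5000 gravity·L


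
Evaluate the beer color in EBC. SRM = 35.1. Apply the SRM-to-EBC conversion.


EBC = SRM · 1.97
EBC = 35.1 · 1.97

69.1470 EBC


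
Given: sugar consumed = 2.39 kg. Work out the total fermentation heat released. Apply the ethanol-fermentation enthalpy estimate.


Q = m_sugar · 590 kJ/kg
Q = 2.39 · 590

1410.1000 kJ


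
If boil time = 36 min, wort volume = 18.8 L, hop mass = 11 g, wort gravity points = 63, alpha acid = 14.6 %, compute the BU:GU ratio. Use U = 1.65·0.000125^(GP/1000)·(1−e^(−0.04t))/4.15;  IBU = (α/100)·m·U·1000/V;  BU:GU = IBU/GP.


U = 1.65·0.000125^(63/1000)·(1−e^(−0.04·36))/4.15 = 0.1722
IBU = (14.6/100)·11·0.1722·1000/18.8 = 14.7128
BU:GU = 14.7128/63

0.2335


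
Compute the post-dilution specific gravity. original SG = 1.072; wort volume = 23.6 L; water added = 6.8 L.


SG_new = 1 + (SG_old − 1)·V_old/(V_old + V_water)
pts = (1.072 − 1)·1000·23.6/(23.6 + 6.8) = 55.8947
SG_new = 1 + 55.8947/1000

1.0559


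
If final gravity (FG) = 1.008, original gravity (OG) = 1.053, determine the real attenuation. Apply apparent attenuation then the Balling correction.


AA = (OG−FG)/(OG−1)·100;  RA = AA·0.8192
AA = (1.053 − 1.008)/(1.053 − 1)·100 = 84.9057
RA = 84.9057·0.8192

69.5547 %


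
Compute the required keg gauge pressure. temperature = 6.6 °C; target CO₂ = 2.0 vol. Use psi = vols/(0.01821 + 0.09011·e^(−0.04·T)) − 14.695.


psi = 2.0/(0.01821 + 0.09011·e^(−0.04·6.6)) − 14.695

8.1851 psi


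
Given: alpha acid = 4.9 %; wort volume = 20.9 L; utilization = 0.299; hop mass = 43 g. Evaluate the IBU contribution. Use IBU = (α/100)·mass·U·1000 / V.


IBU = (4.9/100)·43·0.299·1000 / 20.9

30.1432 IBU


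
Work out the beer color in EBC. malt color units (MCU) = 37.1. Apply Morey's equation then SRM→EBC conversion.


SRM = 1.4922·MCU^0.6859;  EBC = SRM·1.97
SRM = 1.4922·37.1^0.6859 = 17.7935
EBC = 17.7935·1.97

35.0531 EBC


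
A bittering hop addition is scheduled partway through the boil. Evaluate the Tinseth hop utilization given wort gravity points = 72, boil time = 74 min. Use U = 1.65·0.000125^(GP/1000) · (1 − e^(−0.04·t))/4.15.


bigness = 1.65·0.000125^(72/1000) = 0.8639
boil_factor = (1 − e^(−0.04·74))/4.15 = 0.2285
U = 0.8639 · 0.2285

0.1974


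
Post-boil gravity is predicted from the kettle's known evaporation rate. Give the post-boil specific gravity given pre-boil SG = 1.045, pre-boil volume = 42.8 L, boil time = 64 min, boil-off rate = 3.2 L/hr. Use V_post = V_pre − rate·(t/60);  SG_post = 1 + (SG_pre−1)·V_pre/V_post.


V_post = 42.8 − 3.2·(64/60) = 39.3867
SG_post = 1 + (1.045 − 1)·42.8/39.3867

1.0489


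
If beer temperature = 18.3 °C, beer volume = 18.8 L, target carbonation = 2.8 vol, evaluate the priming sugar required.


residual = 14.695·(0.01821 + 0.09011·e^(−0.04·T));  sugar = (target − residual)·4.0·V
residual = 14.695·(0.01821 + 0.09011·e^(−0.04·18.3)) = 0.9044
sugar = (2.8 − 0.9044)·4.0·18.8

142.5455 g


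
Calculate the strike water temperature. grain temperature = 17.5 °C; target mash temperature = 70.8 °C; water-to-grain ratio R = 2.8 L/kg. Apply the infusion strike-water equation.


T_strike = (0.41/R)·(T_mash − T_grain) + T_mash
T_strike = (0.41/2.8)·(70.8 − 17.5) + 70.8

78.6046 °C


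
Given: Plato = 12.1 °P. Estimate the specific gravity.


SG = 259/(259 − P)
SG = 259/(259 − 12.1)

1.0490


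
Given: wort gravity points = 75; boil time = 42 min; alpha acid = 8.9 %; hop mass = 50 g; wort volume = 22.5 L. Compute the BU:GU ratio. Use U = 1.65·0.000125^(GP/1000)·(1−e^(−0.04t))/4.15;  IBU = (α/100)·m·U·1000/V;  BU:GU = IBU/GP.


U = 1.65·0.000125^(75/1000)·(1−e^(−0.04·42))/4.15 = 0.1649
IBU = (8.9/100)·50·0.1649·1000/22.5 = 32.6067
BU:GU = 32.6067/75

0.4348


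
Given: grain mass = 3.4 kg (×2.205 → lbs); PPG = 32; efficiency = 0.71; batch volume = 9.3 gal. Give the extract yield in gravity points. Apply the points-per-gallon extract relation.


points = lbs × PPG × eff / vol
lbs = 3.4 × 2.205 = 7.4970
points = 7.4970 × 32 × 0.71 / 9.3

18.3153 points


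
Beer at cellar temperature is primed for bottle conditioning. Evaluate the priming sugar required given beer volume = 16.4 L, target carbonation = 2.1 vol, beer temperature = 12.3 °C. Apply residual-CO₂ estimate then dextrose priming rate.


residual = 14.695·(0.01821 + 0.09011·e^(−0.04·T));  sugar = (target − residual)·4.0·V
residual = 14.695·(0.01821 + 0.09011·e^(−0.04·12.3)) = 1.0772
sugar = (2.1 − 1.0772)·4.0·16.4

67.0960 g


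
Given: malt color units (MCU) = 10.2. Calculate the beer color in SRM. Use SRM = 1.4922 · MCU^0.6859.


SRM = 1.4922 · 10.2^0.6859

7.3388 SRM


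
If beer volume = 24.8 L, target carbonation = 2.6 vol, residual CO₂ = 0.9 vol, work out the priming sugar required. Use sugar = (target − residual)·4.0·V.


sugar = (2.6 − 0.9)·4.0·24.8

168.6400 g


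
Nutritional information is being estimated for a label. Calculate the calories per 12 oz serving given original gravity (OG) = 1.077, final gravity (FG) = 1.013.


ABW = (OG−FG)·131.25·0.79/FG;  °P = 259 − 259/SG (for OG→OE and FG→AE);  RE = 0.1808·OE + 0.8192·AE;  Cal = (6.9·ABW + 4·(RE−0.1))·FG·3.55
ABW = (1.077 − 1.013)·131.25·0.79/1.013 = 6.5508
OE = 259 − 259/1.077 = 18.5172 °P
AE = 259 − 259/1.013 = 3.3238 °P
RE = 0.1808·18.5172 + 0.8192·3.3238 = 6.0708 °P
Cal = (6.9·6.5508 + 4·(6.0708−0.1))·1.013·3.55

248.4357 kcal


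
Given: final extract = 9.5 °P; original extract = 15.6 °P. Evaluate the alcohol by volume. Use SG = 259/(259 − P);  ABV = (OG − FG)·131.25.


OG = 259/(259 − 15.6) = 1.0641
FG = 259/(259 − 9.5) = 1.0381
ABV = (1.0641 − 1.0381)·131.25

3.4146 % ABV


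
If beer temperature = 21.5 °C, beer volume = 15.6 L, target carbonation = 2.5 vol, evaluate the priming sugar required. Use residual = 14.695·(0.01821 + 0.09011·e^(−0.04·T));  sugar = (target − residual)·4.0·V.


residual = 14.695·(0.01821 + 0.09011·e^(−0.04·21.5)) = 0.8279
sugar = (2.5 − 0.8279)·4.0·15.6

104.3370 g


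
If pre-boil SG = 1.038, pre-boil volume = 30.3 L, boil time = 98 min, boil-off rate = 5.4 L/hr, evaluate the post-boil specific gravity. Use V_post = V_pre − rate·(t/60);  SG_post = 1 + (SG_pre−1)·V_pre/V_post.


V_post = 30.3 − 5.4·(98/60) = 21.4800
SG_post = 1 + (1.038 − 1)·30.3/21.4800

1.0536


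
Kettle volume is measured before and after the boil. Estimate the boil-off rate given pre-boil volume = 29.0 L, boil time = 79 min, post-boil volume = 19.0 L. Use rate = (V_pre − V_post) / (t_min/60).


rate = (29.0 − 19.0) / (79/60)

7.5949 L/hr


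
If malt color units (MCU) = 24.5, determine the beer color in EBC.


SRM = 1.4922·MCU^0.6859;  EBC = SRM·1.97
SRM = 1.4922·24.5^0.6859 = 13.3862
EBC = 13.3862·1.97

26.3707 EBC


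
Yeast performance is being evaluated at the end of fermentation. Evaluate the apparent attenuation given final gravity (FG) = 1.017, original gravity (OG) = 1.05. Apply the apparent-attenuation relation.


AA = (OG − FG)/(OG − 1) · 100
AA = (1.05 − 1.017)/(1.05 − 1) · 100

66.0000 %


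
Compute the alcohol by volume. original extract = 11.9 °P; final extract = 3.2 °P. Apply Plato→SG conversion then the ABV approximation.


SG = 259/(259 − P);  ABV = (OG − FG)·131.25
OG = 259/(259 − 11.9) = 1.0482
FG = 259/(259 − 3.2) = 1.0125
ABV = (1.0482 − 1.0125)·131.25

4.6789 % ABV


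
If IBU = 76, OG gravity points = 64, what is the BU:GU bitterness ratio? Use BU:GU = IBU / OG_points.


BU:GU = 76 / 64

1.1875


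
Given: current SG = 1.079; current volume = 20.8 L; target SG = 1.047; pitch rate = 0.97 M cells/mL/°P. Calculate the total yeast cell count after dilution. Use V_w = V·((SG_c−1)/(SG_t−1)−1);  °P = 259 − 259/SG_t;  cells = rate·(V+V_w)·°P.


V_w = 20.8·((1.079−1)/(1.047−1)−1) = 14.1617
V_final = 20.8 + 14.1617 = 34.9617
°P = 259 − 259/1.047 = 11.6266
cells = 0.97·34.9617·11.6266

394.2895 billion cells


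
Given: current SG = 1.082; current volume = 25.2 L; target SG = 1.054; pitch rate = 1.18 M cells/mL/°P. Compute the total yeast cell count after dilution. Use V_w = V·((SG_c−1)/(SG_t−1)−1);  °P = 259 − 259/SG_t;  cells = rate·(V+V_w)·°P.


V_w = 25.2·((1.082−1)/(1.054−1)−1) = 13.0667
V_final = 25.2 + 13.0667 = 38.2667
°P = 259 − 259/1.054 = 13.2694
cells = 1.18·38.2667·13.2694

599.1776 billion cells


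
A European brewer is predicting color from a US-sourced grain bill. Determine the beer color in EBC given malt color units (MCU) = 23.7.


SRM = 1.4922·MCU^0.6859;  EBC = SRM·1.97
SRM = 1.4922·23.7^0.6859 = 13.0848
EBC = 13.0848·1.97

25.7770 EBC


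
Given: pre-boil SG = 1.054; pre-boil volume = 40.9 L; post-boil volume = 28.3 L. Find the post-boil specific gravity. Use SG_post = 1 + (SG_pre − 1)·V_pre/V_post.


pts_pre = (1.054 − 1)·1000 = 54.0000
pts_post = 54.0000·40.9/28.3 = 78.0424
SG_post = 1 + 78.0424/1000

1.0780


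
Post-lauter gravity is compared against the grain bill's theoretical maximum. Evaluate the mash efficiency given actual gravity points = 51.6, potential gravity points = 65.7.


efficiency = actual / potential × 100
efficiency = 51.6 / 65.7 × 100

78.5388 %


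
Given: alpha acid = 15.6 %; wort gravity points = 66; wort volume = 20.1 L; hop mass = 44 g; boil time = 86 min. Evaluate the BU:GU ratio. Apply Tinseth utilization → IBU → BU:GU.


U = 1.65·0.000125^(GP/1000)·(1−e^(−0.04t))/4.15;  IBU = (α/100)·m·U·1000/V;  BU:GU = IBU/GP
U = 1.65·0.000125^(66/1000)·(1−e^(−0.04·86))/4.15 = 0.2127
IBU = (15.6/100)·44·0.2127·1000/20.1 = 72.6205
BU:GU = 72.6205/66

1.1003


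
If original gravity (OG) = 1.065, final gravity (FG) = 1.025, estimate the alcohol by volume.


ABV = (OG − FG) · 131.25
ABV = (1.065 − 1.025) · 131.25

5.2500 % ABV


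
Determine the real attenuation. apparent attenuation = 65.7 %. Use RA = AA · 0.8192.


RA = 65.7 · 0.8192

53.8214 %


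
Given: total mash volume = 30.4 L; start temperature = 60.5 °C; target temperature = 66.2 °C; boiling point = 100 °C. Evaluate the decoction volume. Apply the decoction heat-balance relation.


V_dec = V_total·(T_target − T_start)/(T_boil − T_start)
V_dec = 30.4·(66.2 − 60.5)/(100 − 60.5)

4.3868 L


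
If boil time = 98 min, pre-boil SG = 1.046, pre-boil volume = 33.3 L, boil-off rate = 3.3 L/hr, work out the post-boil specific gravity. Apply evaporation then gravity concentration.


V_post = V_pre − rate·(t/60);  SG_post = 1 + (SG_pre−1)·V_pre/V_post
V_post = 33.3 − 3.3·(98/60) = 27.9100
SG_post = 1 + (1.046 − 1)·33.3/27.9100

1.0549


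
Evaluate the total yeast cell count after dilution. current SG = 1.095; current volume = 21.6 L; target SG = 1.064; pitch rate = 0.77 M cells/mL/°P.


V_w = V·((SG_c−1)/(SG_t−1)−1);  °P = 259 − 259/SG_t;  cells = rate·(V+V_w)·°P
V_w = 21.6·((1.095−1)/(1.064−1)−1) = 10.4625
V_final = 21.6 + 10.4625 = 32.0625
°P = 259 − 259/1.064 = 15.5789
cells = 0.77·32.0625·15.5789

384.6150 billion cells


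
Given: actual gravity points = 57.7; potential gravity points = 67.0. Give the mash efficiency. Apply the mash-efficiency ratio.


efficiency = actual / potential × 100
efficiency = 57.7 / 67.0 × 100

86.1194 %


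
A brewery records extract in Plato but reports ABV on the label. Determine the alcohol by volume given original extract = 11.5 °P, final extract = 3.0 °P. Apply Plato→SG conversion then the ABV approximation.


SG = 259/(259 − P);  ABV = (OG − FG)·131.25
OG = 259/(259 − 11.5) = 1.0465
FG = 259/(259 − 3.0) = 1.0117
ABV = (1.0465 − 1.0117)·131.25

4.5604 % ABV


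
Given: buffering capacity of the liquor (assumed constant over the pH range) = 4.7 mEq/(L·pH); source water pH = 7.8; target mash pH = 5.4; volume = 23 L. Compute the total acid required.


acid = buffering capacity · (pH_source − pH_target) · V
acid = 4.7 · (7.8 − 5.4) · 23

259.4400 mEq


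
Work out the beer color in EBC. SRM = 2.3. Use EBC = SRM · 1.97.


EBC = 2.3 · 1.97

4.5310 EBC


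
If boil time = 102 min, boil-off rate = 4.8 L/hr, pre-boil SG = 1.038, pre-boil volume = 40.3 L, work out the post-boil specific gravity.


V_post = V_pre − rate·(t/60);  SG_post = 1 + (SG_pre−1)·V_pre/V_post
V_post = 40.3 − 4.8·(102/60) = 32.1400
SG_post = 1 + (1.038 − 1)·40.3/32.1400

1.0476


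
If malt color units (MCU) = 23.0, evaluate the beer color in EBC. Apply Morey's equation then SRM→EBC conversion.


SRM = 1.4922·MCU^0.6859;  EBC = SRM·1.97
SRM = 1.4922·23.0^0.6859 = 12.8185
EBC = 12.8185·1.97

25.2524 EBC


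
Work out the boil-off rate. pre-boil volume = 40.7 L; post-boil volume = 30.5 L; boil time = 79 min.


rate = (V_pre − V_post) / (t_min/60)
rate = (40.7 − 30.5) / (79/60)

7.7468 L/hr


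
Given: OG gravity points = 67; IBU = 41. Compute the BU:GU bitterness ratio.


BU:GU = IBU / OG_points
BU:GU = 41 / 67

0.6119


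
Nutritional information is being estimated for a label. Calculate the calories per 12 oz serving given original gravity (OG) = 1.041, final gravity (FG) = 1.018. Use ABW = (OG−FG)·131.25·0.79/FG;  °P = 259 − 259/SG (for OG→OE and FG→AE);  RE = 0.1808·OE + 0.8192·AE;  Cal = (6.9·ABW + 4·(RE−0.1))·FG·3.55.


ABW = (1.041 − 1.018)·131.25·0.79/1.018 = 2.3426
OE = 259 − 259/1.041 = 10.2008 °P
AE = 259 − 259/1.018 = 4.5796 °P
RE = 0.1808·10.2008 + 0.8192·4.5796 = 5.5959 °P
Cal = (6.9·2.3426 + 4·(5.5959−0.1))·1.018·3.55

137.8622 kcal


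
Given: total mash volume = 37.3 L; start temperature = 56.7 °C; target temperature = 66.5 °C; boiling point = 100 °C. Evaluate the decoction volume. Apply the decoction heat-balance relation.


V_dec = V_total·(T_target − T_start)/(T_boil − T_start)
V_dec = 37.3·(66.5 − 56.7)/(100 − 56.7)

8.4420 L


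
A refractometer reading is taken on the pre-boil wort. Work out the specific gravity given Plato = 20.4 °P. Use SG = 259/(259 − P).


SG = 259/(259 − 20.4)

1.0855


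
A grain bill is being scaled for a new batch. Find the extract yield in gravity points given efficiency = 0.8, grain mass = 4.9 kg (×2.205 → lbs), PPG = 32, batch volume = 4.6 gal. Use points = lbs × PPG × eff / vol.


lbs = 4.9 × 2.205 = 10.8045
points = 10.8045 × 32 × 0.8 / 4.6

60.1294 points


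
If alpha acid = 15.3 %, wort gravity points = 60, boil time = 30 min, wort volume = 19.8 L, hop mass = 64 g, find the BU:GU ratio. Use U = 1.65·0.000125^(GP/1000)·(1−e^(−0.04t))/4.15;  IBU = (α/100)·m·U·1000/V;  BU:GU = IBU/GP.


U = 1.65·0.000125^(60/1000)·(1−e^(−0.04·30))/4.15 = 0.1620
IBU = (15.3/100)·64·0.1620·1000/19.8 = 80.1333
BU:GU = 80.1333/60

1.3356


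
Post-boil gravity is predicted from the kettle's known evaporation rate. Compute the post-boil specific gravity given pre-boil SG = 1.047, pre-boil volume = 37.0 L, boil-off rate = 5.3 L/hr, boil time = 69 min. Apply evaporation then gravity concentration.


V_post = V_pre − rate·(t/60);  SG_post = 1 + (SG_pre−1)·V_pre/V_post
V_post = 37.0 − 5.3·(69/60) = 30.9050
SG_post = 1 + (1.047 − 1)·37.0/30.9050

1.0563


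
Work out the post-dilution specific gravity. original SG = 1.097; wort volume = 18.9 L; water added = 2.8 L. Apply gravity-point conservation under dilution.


SG_new = 1 + (SG_old − 1)·V_old/(V_old + V_water)
pts = (1.097 − 1)·1000·18.9/(18.9 + 2.8) = 84.4839
SG_new = 1 + 84.4839/1000

1.0845


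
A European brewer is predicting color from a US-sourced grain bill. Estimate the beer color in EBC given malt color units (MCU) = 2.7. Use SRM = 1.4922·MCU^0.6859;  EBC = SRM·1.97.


SRM = 1.4922·2.7^0.6859 = 2.9492
EBC = 2.9492·1.97

5.8099 EBC


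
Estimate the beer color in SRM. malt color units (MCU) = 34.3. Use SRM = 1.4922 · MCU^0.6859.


SRM = 1.4922 · 34.3^0.6859

16.8611 SRM


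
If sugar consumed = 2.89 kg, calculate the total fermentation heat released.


Q = m_sugar · 590 kJ/kg
Q = 2.89 · 590

1705.1000 kJ


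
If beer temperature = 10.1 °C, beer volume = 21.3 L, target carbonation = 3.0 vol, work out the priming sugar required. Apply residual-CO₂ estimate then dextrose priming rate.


residual = 14.695·(0.01821 + 0.09011·e^(−0.04·T));  sugar = (target − residual)·4.0·V
residual = 14.695·(0.01821 + 0.09011·e^(−0.04·10.1)) = 1.1517
sugar = (3.0 − 1.1517)·4.0·21.3

157.4779 g


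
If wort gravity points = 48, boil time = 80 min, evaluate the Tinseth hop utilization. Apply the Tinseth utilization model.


U = 1.65·0.000125^(GP/1000) · (1 − e^(−0.04·t))/4.15
bigness = 1.65·0.000125^(48/1000) = 1.0719
boil_factor = (1 − e^(−0.04·80))/4.15 = 0.2311
U = 1.0719 · 0.2311

0.2478


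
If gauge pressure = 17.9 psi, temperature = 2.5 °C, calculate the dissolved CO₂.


vols = (P + 14.695)·(0.01821 + 0.09011·e^(−0.04·T))
vols = (17.9 + 14.695)·(0.01821 + 0.09011·e^(−0.04·2.5))

3.2512 volumes


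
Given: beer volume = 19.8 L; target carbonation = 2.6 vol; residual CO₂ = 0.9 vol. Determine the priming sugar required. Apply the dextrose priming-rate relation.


sugar = (target − residual)·4.0·V
sugar = (2.6 − 0.9)·4.0·19.8

134.6400 g


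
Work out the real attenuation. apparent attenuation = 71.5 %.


RA = AA · 0.8192
RA = 71.5 · 0.8192

58.5728 %


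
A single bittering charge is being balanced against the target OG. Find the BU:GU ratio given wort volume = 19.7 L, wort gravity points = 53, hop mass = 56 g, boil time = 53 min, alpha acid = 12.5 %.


U = 1.65·0.000125^(GP/1000)·(1−e^(−0.04t))/4.15;  IBU = (α/100)·m·U·1000/V;  BU:GU = IBU/GP
U = 1.65·0.000125^(53/1000)·(1−e^(−0.04·53))/4.15 = 0.2173
IBU = (12.5/100)·56·0.2173·1000/19.7 = 77.2095
BU:GU = 77.2095/53

1.4568


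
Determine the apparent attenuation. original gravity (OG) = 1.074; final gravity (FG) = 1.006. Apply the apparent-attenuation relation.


AA = (OG − FG)/(OG − 1) · 100
AA = (1.074 − 1.006)/(1.074 − 1) · 100

91.8919 %


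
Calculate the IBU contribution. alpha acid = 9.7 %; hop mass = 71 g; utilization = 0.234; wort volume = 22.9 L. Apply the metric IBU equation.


IBU = (α/100)·mass·U·1000 / V
IBU = (9.7/100)·71·0.234·1000 / 22.9

70.3737 IBU


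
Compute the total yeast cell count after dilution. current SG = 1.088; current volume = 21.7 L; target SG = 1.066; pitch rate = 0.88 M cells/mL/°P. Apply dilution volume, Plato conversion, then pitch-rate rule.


V_w = V·((SG_c−1)/(SG_t−1)−1);  °P = 259 − 259/SG_t;  cells = rate·(V+V_w)·°P
V_w = 21.7·((1.088−1)/(1.066−1)−1) = 7.2333
V_final = 21.7 + 7.2333 = 28.9333
°P = 259 − 259/1.066 = 16.0356
cells = 0.88·28.9333·16.0356

408.2890 billion cells


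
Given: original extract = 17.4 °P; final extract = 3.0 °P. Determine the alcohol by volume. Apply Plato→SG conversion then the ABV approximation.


SG = 259/(259 − P);  ABV = (OG − FG)·131.25
OG = 259/(259 − 17.4) = 1.0720
FG = 259/(259 − 3.0) = 1.0117
ABV = (1.0720 − 1.0117)·131.25

7.9145 % ABV


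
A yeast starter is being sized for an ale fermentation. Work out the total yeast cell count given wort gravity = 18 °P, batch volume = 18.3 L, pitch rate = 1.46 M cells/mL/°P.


cells (billions) = rate · V_L · °P
cells = 1.46 · 18.3 · 18

480.9240 billion cells


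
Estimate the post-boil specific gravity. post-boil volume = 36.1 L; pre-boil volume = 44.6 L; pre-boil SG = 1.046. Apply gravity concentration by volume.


SG_post = 1 + (SG_pre − 1)·V_pre/V_post
pts_pre = (1.046 − 1)·1000 = 46.0000
pts_post = 46.0000·44.6/36.1 = 56.8310
SG_post = 1 + 56.8310/1000

1.0568


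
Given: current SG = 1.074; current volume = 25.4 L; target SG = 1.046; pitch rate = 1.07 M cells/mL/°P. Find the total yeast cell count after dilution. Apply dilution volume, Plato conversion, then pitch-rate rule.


V_w = V·((SG_c−1)/(SG_t−1)−1);  °P = 259 − 259/SG_t;  cells = rate·(V+V_w)·°P
V_w = 25.4·((1.074−1)/(1.046−1)−1) = 15.4609
V_final = 25.4 + 15.4609 = 40.8609
°P = 259 − 259/1.046 = 11.3901
cells = 1.07·40.8609·11.3901

497.9862 billion cells


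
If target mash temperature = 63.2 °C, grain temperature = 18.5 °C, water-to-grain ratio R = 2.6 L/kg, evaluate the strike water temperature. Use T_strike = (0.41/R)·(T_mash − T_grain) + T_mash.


T_strike = (0.41/2.6)·(63.2 − 18.5) + 63.2

70.2488 °C


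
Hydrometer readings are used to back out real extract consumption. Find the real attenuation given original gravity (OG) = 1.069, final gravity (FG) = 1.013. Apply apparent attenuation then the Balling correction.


AA = (OG−FG)/(OG−1)·100;  RA = AA·0.8192
AA = (1.069 − 1.013)/(1.069 − 1)·100 = 81.1594
RA = 81.1594·0.8192

66.4858 %


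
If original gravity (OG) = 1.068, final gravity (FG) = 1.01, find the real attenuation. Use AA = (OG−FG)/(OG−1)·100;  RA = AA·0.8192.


AA = (1.068 − 1.01)/(1.068 − 1)·100 = 85.2941
RA = 85.2941·0.8192

69.8729 %


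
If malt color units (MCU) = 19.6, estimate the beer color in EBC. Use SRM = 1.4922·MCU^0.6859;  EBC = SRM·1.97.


SRM = 1.4922·19.6^0.6859 = 11.4864
EBC = 11.4864·1.97

22.6283 EBC


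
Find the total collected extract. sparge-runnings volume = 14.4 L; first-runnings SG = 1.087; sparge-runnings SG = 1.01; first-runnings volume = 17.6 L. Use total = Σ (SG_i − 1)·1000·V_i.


first = (1.087 − 1)·1000·17.6 = 1531.2000
sparge = (1.01 − 1)·1000·14.4 = 144.0000
total = 1531.2000 + 144.0000

1675.2000 gravity·L


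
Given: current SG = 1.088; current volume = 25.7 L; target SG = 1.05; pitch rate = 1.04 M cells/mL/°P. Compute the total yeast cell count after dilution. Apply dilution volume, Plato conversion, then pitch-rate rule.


V_w = V·((SG_c−1)/(SG_t−1)−1);  °P = 259 − 259/SG_t;  cells = rate·(V+V_w)·°P
V_w = 25.7·((1.088−1)/(1.05−1)−1) = 19.5320
V_final = 25.7 + 19.5320 = 45.2320
°P = 259 − 259/1.05 = 12.3333
cells = 1.04·45.2320·12.3333

580.1758 billion cells


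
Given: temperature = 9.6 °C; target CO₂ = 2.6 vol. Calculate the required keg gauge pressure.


psi = vols/(0.01821 + 0.09011·e^(−0.04·T)) − 14.695
psi = 2.6/(0.01821 + 0.09011·e^(−0.04·9.6)) − 14.695

17.9738 psi
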